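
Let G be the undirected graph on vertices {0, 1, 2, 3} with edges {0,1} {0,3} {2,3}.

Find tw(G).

1

A width-1 tree decomposition is:
Bags: B1 = {0, 3}  B2 = {0, 1}  B3 = {2, 3}
Tree: B1–B2, B1–B3
Each bag holds 2 vertices, so the decomposition has width 1, which upper-bounds the treewidth. Since G has at least one edge (e.g. 0–3), it is not an edgeless graph, so tw(G) ≥ 1. Combining the bounds, tw(G) = 1.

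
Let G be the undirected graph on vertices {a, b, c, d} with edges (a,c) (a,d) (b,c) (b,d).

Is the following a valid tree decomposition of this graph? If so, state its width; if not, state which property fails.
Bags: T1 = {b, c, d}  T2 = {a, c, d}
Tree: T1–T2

Vertex coverage: the bags together contain {a, b, c, d}, the full vertex set. Edge coverage: each edge of G has both endpoints in at least one bag. Running intersection: for every vertex, the bags containing it form a connected subtree. All three properties hold, so this is a valid tree decomposition of width max|bag| − 1 = 2, and hence tw(G) ≤ 2.

Yes; width 2.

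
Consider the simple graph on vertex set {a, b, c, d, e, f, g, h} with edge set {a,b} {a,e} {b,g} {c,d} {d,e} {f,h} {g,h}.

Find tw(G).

1

A width-1 tree decomposition is:
Bags: B1 = {c, d}  B2 = {d, e}  B3 = {a, e}  B4 = {a, b}  B5 = {b, g}  B6 = {g, h}  B7 = {f, h}
Tree: B1–B2, B2–B3, B3–B4, B4–B5, B5–B6, B6–B7
Each bag holds 2 vertices, so the decomposition has width 1, which upper-bounds the treewidth. Since G has at least one edge (e.g. c–d), it is not an edgeless graph, so tw(G) ≥ 1. Hence tw(G) = 1 exactly.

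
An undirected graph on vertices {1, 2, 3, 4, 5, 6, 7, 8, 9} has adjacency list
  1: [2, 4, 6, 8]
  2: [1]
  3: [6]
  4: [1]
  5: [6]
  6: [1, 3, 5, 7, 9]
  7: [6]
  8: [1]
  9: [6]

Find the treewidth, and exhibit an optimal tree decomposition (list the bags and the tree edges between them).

The largest bag has 2 vertices, giving width 1; this decomposition certifies tw(G) ≤ 1. G has an edge, so its treewidth is at least 1. The upper and lower bounds meet at 1, so that is the treewidth.

Treewidth 1.
One such decomposition:
Bags: B1 = {6, 7}  B2 = {6, 9}  B3 = {1, 6}  B4 = {3, 6}  B5 = {1, 2}  B6 = {5, 6}  B7 = {1, 8}  B8 = {1, 4}
Tree: B1–B2, B1–B3, B2–B4, B3–B5, B1–B6, B3–B7, B5–B8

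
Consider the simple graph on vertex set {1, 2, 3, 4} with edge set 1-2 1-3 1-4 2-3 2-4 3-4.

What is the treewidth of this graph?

A width-3 tree decomposition is:
Bags: B1 = {1, 2, 3, 4}
Tree: (single bag)
With just one bag of size 4, the width is 4 − 1 = 3, so tw(G) ≤ 3. Conversely, {1, 2, 3, 4} is a clique of size 4, and the vertices of any clique must share a bag in every tree decomposition; so some bag has ≥ 4 vertices and tw(G) ≥ 3. Therefore the treewidth is 3.

3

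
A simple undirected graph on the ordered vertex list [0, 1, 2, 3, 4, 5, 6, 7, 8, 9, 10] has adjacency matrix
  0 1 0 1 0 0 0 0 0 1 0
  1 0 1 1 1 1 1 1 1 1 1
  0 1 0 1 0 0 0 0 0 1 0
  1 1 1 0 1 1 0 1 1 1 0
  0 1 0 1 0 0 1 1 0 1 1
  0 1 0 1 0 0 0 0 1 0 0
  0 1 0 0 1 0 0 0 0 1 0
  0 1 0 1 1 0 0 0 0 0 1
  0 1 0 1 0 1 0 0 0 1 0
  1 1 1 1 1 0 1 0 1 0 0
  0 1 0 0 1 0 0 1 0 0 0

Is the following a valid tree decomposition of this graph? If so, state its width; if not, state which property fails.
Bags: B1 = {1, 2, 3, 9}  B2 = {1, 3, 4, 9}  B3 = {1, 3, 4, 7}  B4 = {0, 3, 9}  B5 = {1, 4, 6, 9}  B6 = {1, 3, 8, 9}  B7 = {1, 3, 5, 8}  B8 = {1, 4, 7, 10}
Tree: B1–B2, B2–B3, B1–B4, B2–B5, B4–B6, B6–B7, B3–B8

No — edge (1,0) lies in no bag.

A tree decomposition must satisfy three properties: every vertex lies in some bag; for every edge, both endpoints lie together in some bag; and for every vertex, the bags containing it form a connected subtree. Here edge (1,0) lies in no bag, so the decomposition is invalid.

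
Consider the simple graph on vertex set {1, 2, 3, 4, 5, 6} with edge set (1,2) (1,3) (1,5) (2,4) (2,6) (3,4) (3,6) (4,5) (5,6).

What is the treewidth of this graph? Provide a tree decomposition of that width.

The largest bag has 4 vertices, giving width 3; this decomposition certifies tw(G) ≤ 3. For the lower bound: the 4 vertex sets {3,4}, {1,5}, {2}, {6} are disjoint, each induces a connected subgraph, and every pair is joined by at least one edge of G. Contracting each set to a single vertex therefore yields K_{4} as a minor, and since treewidth is minor-monotone, tw(G) ≥ tw(K_{4}) = 3. Hence tw(G) = 3 exactly.

Treewidth 3.
One such decomposition:
Bags: B1 = {2, 3, 4, 5}  B2 = {1, 2, 3, 5}  B3 = {2, 3, 5, 6}
Tree: B1–B2, B2–B3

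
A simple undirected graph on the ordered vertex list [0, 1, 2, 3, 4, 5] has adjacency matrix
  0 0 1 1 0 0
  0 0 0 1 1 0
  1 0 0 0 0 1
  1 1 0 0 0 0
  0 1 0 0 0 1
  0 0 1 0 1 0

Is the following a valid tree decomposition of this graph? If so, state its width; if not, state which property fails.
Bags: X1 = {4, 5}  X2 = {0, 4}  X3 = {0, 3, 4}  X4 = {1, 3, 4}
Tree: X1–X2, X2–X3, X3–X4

A tree decomposition must satisfy three properties: every vertex lies in some bag; for every edge, both endpoints lie together in some bag; and for every vertex, the bags containing it form a connected subtree. Here vertex 2 appears in no bag, so the decomposition is invalid.

No — vertex 2 appears in no bag.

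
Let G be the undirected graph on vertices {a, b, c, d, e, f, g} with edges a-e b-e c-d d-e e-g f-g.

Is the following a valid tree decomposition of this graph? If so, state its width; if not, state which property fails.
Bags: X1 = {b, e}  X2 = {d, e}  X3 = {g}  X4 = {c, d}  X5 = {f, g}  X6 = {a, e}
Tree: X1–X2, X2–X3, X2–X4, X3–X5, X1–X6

A tree decomposition must satisfy three properties: every vertex lies in some bag; for every edge, both endpoints lie together in some bag; and for every vertex, the bags containing it form a connected subtree. Here edge (e,g) lies in no bag, so the decomposition is invalid.

No — edge (e,g) lies in no bag.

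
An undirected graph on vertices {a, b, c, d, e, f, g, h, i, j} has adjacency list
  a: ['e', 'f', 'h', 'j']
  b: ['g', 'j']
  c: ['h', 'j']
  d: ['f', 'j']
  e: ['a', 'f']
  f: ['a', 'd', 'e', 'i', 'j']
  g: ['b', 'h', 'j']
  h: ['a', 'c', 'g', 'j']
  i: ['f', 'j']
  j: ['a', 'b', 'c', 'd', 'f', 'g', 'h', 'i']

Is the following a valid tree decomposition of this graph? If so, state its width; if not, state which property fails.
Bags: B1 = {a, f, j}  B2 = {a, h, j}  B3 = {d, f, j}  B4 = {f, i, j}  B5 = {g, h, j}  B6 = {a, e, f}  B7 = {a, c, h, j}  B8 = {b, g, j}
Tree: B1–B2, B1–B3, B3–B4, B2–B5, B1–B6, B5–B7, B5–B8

No — bags containing vertex a are not connected in the tree.

A tree decomposition must satisfy three properties: every vertex lies in some bag; for every edge, both endpoints lie together in some bag; and for every vertex, the bags containing it form a connected subtree. Here bags containing vertex a are not connected in the tree, so the decomposition is invalid.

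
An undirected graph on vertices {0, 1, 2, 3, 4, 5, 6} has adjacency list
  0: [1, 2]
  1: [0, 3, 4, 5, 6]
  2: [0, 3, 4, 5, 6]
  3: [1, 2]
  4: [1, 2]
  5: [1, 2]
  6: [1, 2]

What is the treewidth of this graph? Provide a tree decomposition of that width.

Each bag holds 3 vertices, so the decomposition has width 2, which upper-bounds the treewidth. For the lower bound, G contains the cycle 1–5–2–0–1, so G is not a forest; only forests have treewidth ≤ 1, hence tw(G) ≥ 2. Combining the bounds, tw(G) = 2.

Treewidth 2.
One optimal decomposition is:
Bags: B1 = {1, 2, 5}  B2 = {0, 1, 2}  B3 = {1, 2, 4}  B4 = {1, 2, 3}  B5 = {1, 2, 6}
Tree: B1–B2, B2–B3, B3–B4, B4–B5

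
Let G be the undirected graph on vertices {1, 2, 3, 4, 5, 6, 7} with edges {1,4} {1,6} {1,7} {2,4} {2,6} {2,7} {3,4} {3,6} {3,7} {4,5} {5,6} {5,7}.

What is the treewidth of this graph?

A width-3 tree decomposition is:
Bags: B1 = {3, 4, 6, 7}  B2 = {2, 4, 6, 7}  B3 = {1, 4, 6, 7}  B4 = {4, 5, 6, 7}
Tree: B1–B2, B2–B3, B3–B4
Every bag has size at most 4, so the width is 4 − 1 = 3 and tw(G) ≤ 3. For the lower bound: the 4 vertex sets {3,4}, {2,6}, {7}, {1} are disjoint, each induces a connected subgraph, and every pair is joined by at least one edge of G. Contracting each set to a single vertex therefore yields K_{4} as a minor, and since treewidth is minor-monotone, tw(G) ≥ tw(K_{4}) = 3. Combining the bounds, tw(G) = 3.

3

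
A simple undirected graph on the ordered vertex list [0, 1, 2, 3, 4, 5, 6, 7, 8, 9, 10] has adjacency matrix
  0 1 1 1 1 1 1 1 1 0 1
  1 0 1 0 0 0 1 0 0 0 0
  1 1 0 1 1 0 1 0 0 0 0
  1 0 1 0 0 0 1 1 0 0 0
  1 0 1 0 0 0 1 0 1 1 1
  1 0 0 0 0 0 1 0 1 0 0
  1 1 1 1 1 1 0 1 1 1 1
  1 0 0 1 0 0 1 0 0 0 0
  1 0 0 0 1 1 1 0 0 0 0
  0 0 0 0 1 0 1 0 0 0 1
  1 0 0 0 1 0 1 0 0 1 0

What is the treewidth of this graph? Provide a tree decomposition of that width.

Treewidth 3.
One optimal decomposition is:
Bags: B1 = {0, 4, 6, 10}  B2 = {0, 2, 4, 6}  B3 = {0, 1, 2, 6}  B4 = {0, 2, 3, 6}  B5 = {4, 6, 9, 10}  B6 = {0, 4, 6, 8}  B7 = {0, 3, 6, 7}  B8 = {0, 5, 6, 8}
Tree: B1–B2, B2–B3, B2–B4, B1–B5, B1–B6, B4–B7, B6–B8

Every bag has size at most 4, so the width is 4 − 1 = 3 and tw(G) ≤ 3. For the lower bound, the 4 vertices {0, 1, 2, 6} are pairwise adjacent, and any tree decomposition puts a clique entirely inside one bag — forcing width ≥ 3. Therefore the treewidth is 3.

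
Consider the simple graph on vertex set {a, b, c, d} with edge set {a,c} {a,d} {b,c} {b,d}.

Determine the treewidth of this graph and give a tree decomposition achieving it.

Every bag has size at most 3, so the width is 3 − 1 = 2 and tw(G) ≤ 2. The edges b–c–a–d–b form a cycle, so G is not a tree and its treewidth is at least 2. Hence tw(G) = 2 exactly.

Treewidth 2.
Bags: B1 = {a, b, c}  B2 = {a, b, d}
Tree: B1–B2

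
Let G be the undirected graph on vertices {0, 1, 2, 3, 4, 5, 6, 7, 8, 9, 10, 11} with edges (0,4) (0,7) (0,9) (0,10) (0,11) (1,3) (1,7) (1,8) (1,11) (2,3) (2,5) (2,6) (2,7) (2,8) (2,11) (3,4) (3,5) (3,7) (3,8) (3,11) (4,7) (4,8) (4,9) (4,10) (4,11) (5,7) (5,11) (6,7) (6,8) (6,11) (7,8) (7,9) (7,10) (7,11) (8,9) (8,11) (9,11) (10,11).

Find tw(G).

A width-4 tree decomposition is:
Bags: B1 = {3, 4, 7, 8, 11}  B2 = {2, 3, 7, 8, 11}  B3 = {1, 3, 7, 8, 11}  B4 = {4, 7, 8, 9, 11}  B5 = {2, 6, 7, 8, 11}  B6 = {2, 3, 5, 7, 11}  B7 = {0, 4, 7, 9, 11}  B8 = {0, 4, 7, 10, 11}
Tree: B1–B2, B1–B3, B1–B4, B2–B5, B2–B6, B4–B7, B7–B8
Each bag holds 5 vertices, so the decomposition has width 4, which upper-bounds the treewidth. For the lower bound, the 5 vertices {0, 4, 7, 9, 11} are pairwise adjacent, and any tree decomposition puts a clique entirely inside one bag — forcing width ≥ 4. Hence tw(G) = 4 exactly.

4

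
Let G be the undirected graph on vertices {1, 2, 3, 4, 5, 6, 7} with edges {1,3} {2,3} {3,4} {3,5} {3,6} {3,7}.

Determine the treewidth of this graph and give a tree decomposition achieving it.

Treewidth 1.
Bags: B1 = {3, 4}  B2 = {2, 3}  B3 = {3, 5}  B4 = {3, 6}  B5 = {1, 3}  B6 = {3, 7}
Tree: B1–B2, B1–B3, B2–B4, B4–B5, B1–B6

Each bag holds 2 vertices, so the decomposition has width 1, which upper-bounds the treewidth. G has an edge, so its treewidth is at least 1. Hence tw(G) = 1 exactly.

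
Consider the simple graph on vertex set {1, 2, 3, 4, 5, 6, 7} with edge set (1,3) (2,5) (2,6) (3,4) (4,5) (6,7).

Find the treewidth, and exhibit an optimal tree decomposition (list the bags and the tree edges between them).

The largest bag has 2 vertices, giving width 1; this decomposition certifies tw(G) ≤ 1. G has an edge, so its treewidth is at least 1. Therefore the treewidth is 1.

Treewidth 1.
Bags: B1 = {1, 3}  B2 = {3, 4}  B3 = {4, 5}  B4 = {2, 5}  B5 = {2, 6}  B6 = {6, 7}
Tree: B1–B2, B2–B3, B3–B4, B4–B5, B5–B6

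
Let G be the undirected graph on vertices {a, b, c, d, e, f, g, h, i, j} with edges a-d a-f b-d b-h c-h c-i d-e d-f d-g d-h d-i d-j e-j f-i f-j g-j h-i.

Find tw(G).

2

A width-2 tree decomposition is:
Bags: B1 = {d, f, j}  B2 = {d, f, i}  B3 = {d, e, j}  B4 = {d, g, j}  B5 = {a, d, f}  B6 = {d, h, i}  B7 = {c, h, i}  B8 = {b, d, h}
Tree: B1–B2, B1–B3, B3–B4, B1–B5, B2–B6, B6–B7, B6–B8
The largest bag has 3 vertices, giving width 2; this decomposition certifies tw(G) ≤ 2. On the other hand G contains the 3-clique {d, f, j}. A clique must lie in a single bag of any decomposition, so no decomposition can have width below 2. Therefore the treewidth is 2.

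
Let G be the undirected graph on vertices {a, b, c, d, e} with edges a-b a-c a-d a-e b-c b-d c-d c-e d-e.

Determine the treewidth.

A width-3 tree decomposition is:
Bags: B1 = {a, c, d, e}  B2 = {a, b, c, d}
Tree: B1–B2
The largest bag has 4 vertices, giving width 3; this decomposition certifies tw(G) ≤ 3. Conversely, {a, c, d, e} is a clique of size 4, and the vertices of any clique must share a bag in every tree decomposition; so some bag has ≥ 4 vertices and tw(G) ≥ 3. The upper and lower bounds meet at 3, so that is the treewidth.

3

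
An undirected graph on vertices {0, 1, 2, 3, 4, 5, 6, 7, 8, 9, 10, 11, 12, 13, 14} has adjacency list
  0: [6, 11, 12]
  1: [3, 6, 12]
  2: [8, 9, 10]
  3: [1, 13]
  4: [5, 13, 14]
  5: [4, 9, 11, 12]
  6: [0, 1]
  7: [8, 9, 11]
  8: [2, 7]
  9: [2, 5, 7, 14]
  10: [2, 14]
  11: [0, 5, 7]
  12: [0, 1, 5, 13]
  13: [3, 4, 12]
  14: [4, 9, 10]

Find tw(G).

A width-3 tree decomposition is:
Bags: B1 = {2, 7, 8, 10}  B2 = {2, 7, 9, 10}  B3 = {7, 9, 10, 14}  B4 = {7, 9, 11, 14}  B5 = {5, 9, 11, 14}  B6 = {4, 5, 11, 14}  B7 = {0, 4, 5, 11}  B8 = {0, 4, 5, 12}  B9 = {0, 4, 12, 13}  B10 = {0, 6, 12, 13}  B11 = {1, 6, 12, 13}  B12 = {1, 3, 6, 13}
Tree: B1–B2, B2–B3, B3–B4, B4–B5, B5–B6, B6–B7, B7–B8, B8–B9, B9–B10, B10–B11, B11–B12
Every bag has size at most 4, so the width is 4 − 1 = 3 and tw(G) ≤ 3. For the lower bound: the 4 vertex sets {2,8,10}, {7}, {9}, {4,5,11,14} are disjoint, each induces a connected subgraph, and every pair is joined by at least one edge of G. Contracting each set to a single vertex therefore yields K_{4} as a minor, and since treewidth is minor-monotone, tw(G) ≥ tw(K_{4}) = 3. Hence tw(G) = 3 exactly.

3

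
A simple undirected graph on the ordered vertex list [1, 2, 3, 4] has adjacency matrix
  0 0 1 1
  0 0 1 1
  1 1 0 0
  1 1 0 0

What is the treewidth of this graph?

2

A width-2 tree decomposition is:
Bags: B1 = {1, 2, 3}  B2 = {1, 2, 4}
Tree: B1–B2
Every bag has size at most 3, so the width is 3 − 1 = 2 and tw(G) ≤ 2. Since 2–3–1–4–2 is a cycle in G, G is not acyclic. Forests are exactly the graphs of treewidth ≤ 1, so tw(G) ≥ 2. Combining the bounds, tw(G) = 2.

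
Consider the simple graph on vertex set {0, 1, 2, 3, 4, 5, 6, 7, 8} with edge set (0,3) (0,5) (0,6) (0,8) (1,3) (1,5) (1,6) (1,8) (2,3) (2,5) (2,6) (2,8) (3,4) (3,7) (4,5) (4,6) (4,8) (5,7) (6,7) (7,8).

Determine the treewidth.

A width-4 tree decomposition is:
Bags: B1 = {0, 3, 5, 6, 8}  B2 = {3, 5, 6, 7, 8}  B3 = {3, 4, 5, 6, 8}  B4 = {1, 3, 5, 6, 8}  B5 = {2, 3, 5, 6, 8}
Tree: B1–B2, B2–B3, B3–B4, B4–B5
Each bag holds 5 vertices, so the decomposition has width 4, which upper-bounds the treewidth. For the lower bound: the 5 vertex sets {0,5}, {6,7}, {3,4}, {8}, {1} are disjoint, each induces a connected subgraph, and every pair is joined by at least one edge of G. Contracting each set to a single vertex therefore yields K_{5} as a minor, and since treewidth is minor-monotone, tw(G) ≥ tw(K_{5}) = 4. Combining the bounds, tw(G) = 4.

4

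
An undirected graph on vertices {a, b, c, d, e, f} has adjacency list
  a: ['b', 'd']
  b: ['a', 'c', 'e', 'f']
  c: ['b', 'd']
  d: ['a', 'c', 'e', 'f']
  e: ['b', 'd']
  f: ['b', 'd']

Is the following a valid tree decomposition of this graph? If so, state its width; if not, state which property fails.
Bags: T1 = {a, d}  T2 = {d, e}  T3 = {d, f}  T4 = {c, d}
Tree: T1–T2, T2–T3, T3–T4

No — vertex b appears in no bag.

A tree decomposition must satisfy three properties: every vertex lies in some bag; for every edge, both endpoints lie together in some bag; and for every vertex, the bags containing it form a connected subtree. Here vertex b appears in no bag, so the decomposition is invalid.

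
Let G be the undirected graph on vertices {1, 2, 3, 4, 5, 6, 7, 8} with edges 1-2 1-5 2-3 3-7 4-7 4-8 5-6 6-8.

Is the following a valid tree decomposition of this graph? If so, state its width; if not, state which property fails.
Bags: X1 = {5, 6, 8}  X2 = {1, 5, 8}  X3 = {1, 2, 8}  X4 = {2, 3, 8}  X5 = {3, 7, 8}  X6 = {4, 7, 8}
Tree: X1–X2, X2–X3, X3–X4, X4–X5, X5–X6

Vertex coverage: the bags together contain {1, 2, 3, 4, 5, 6, 7, 8}, the full vertex set. Edge coverage: each edge of G has both endpoints in at least one bag. Running intersection: for every vertex, the bags containing it form a connected subtree. All three properties hold, so this is a valid tree decomposition of width max|bag| − 1 = 2, and hence tw(G) ≤ 2.

Yes; width 2.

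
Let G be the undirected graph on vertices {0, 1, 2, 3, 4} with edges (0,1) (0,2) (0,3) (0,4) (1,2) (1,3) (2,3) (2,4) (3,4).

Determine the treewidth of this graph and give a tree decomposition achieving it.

Every bag has size at most 4, so the width is 4 − 1 = 3 and tw(G) ≤ 3. On the other hand G contains the 4-clique {0, 1, 2, 3}. A clique must lie in a single bag of any decomposition, so no decomposition can have width below 3. Combining the bounds, tw(G) = 3.

Treewidth 3.
One such decomposition:
Bags: B1 = {0, 1, 2, 3}  B2 = {0, 2, 3, 4}
Tree: B1–B2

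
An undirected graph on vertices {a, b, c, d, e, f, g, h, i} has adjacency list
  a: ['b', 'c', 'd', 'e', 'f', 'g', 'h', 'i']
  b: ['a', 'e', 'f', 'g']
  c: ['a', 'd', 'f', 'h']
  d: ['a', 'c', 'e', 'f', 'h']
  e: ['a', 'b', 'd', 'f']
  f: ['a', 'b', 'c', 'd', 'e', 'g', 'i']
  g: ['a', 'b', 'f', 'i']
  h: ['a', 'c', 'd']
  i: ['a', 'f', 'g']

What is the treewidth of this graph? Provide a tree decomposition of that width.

Every bag has size at most 4, so the width is 4 − 1 = 3 and tw(G) ≤ 3. On the other hand G contains the 4-clique {a, c, d, h}. A clique must lie in a single bag of any decomposition, so no decomposition can have width below 3. Therefore the treewidth is 3.

Treewidth 3.
Bags: B1 = {a, b, e, f}  B2 = {a, d, e, f}  B3 = {a, c, d, f}  B4 = {a, c, d, h}  B5 = {a, b, f, g}  B6 = {a, f, g, i}
Tree: B1–B2, B2–B3, B3–B4, B1–B5, B5–B6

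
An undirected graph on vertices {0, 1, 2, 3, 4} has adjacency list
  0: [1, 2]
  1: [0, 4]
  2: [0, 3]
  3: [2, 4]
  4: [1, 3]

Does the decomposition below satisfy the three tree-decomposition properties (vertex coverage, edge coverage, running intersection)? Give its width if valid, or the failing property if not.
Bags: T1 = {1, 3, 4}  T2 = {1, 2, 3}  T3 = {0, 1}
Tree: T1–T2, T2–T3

A tree decomposition must satisfy three properties: every vertex lies in some bag; for every edge, both endpoints lie together in some bag; and for every vertex, the bags containing it form a connected subtree. Here edge (2,0) lies in no bag, so the decomposition is invalid.

No — edge (2,0) lies in no bag.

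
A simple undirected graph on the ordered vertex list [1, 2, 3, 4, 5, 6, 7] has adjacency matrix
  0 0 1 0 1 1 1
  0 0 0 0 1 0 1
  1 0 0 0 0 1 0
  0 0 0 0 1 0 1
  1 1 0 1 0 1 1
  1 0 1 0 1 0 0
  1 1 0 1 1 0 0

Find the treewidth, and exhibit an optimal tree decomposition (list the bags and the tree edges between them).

Treewidth 2.
Bags: B1 = {1, 5, 6}  B2 = {1, 5, 7}  B3 = {4, 5, 7}  B4 = {2, 5, 7}  B5 = {1, 3, 6}
Tree: B1–B2, B2–B3, B3–B4, B1–B5

The largest bag has 3 vertices, giving width 2; this decomposition certifies tw(G) ≤ 2. For the lower bound, the 3 vertices {1, 3, 6} are pairwise adjacent, and any tree decomposition puts a clique entirely inside one bag — forcing width ≥ 2. Hence tw(G) = 2 exactly.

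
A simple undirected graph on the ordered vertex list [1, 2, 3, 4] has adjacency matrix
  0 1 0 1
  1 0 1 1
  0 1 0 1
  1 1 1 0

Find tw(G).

2

A width-2 tree decomposition is:
Bags: B1 = {2, 3, 4}  B2 = {1, 2, 4}
Tree: B1–B2
Each bag holds 3 vertices, so the decomposition has width 2, which upper-bounds the treewidth. On the other hand G contains the 3-clique {1, 2, 4}. A clique must lie in a single bag of any decomposition, so no decomposition can have width below 2. Therefore the treewidth is 2.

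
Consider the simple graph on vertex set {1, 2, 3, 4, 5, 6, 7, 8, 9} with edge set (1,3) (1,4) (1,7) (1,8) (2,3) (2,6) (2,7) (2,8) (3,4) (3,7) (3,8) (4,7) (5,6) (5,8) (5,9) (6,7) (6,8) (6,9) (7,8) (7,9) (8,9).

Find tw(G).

3

A width-3 tree decomposition is:
Bags: B1 = {1, 3, 7, 8}  B2 = {1, 3, 4, 7}  B3 = {2, 3, 7, 8}  B4 = {2, 6, 7, 8}  B5 = {6, 7, 8, 9}  B6 = {5, 6, 8, 9}
Tree: B1–B2, B1–B3, B3–B4, B4–B5, B5–B6
Every bag has size at most 4, so the width is 4 − 1 = 3 and tw(G) ≤ 3. For the lower bound, the 4 vertices {5, 6, 8, 9} are pairwise adjacent, and any tree decomposition puts a clique entirely inside one bag — forcing width ≥ 3. Therefore the treewidth is 3.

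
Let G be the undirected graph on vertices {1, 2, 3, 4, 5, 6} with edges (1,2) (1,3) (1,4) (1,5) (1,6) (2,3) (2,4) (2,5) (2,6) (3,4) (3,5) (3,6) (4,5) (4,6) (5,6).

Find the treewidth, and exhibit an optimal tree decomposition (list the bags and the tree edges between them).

Treewidth 5.
Bags: B1 = {1, 2, 3, 4, 5, 6}
Tree: (single bag)

A single bag containing all 6 vertices is trivially a valid decomposition of width 5. On the other hand G contains the 6-clique {1, 2, 3, 4, 5, 6}. A clique must lie in a single bag of any decomposition, so no decomposition can have width below 5. Combining the bounds, tw(G) = 5.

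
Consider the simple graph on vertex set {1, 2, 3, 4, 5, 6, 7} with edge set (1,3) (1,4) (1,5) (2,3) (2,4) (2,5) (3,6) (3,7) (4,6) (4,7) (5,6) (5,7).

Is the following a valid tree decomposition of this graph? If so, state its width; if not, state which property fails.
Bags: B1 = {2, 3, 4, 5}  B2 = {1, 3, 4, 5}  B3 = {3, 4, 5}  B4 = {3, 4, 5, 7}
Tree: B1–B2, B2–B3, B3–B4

No — vertex 6 appears in no bag.

A tree decomposition must satisfy three properties: every vertex lies in some bag; for every edge, both endpoints lie together in some bag; and for every vertex, the bags containing it form a connected subtree. Here vertex 6 appears in no bag, so the decomposition is invalid.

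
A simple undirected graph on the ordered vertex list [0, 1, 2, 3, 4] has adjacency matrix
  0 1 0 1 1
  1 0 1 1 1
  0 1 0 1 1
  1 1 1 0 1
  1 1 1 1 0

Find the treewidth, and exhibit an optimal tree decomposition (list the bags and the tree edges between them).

Treewidth 3.
One such decomposition:
Bags: B1 = {0, 1, 3, 4}  B2 = {1, 2, 3, 4}
Tree: B1–B2

Every bag has size at most 4, so the width is 4 − 1 = 3 and tw(G) ≤ 3. On the other hand G contains the 4-clique {0, 1, 3, 4}. A clique must lie in a single bag of any decomposition, so no decomposition can have width below 3. Therefore the treewidth is 3.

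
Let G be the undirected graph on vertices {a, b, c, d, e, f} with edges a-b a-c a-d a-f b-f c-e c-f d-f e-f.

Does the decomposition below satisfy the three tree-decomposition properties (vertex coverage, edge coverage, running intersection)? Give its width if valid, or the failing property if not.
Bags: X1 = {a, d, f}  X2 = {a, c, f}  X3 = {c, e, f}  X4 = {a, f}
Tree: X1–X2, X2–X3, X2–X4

No — vertex b appears in no bag.

A tree decomposition must satisfy three properties: every vertex lies in some bag; for every edge, both endpoints lie together in some bag; and for every vertex, the bags containing it form a connected subtree. Here vertex b appears in no bag, so the decomposition is invalid.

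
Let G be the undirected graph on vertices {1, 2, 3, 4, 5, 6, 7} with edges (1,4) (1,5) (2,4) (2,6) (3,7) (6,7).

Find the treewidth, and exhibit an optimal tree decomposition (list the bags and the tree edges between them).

The largest bag has 2 vertices, giving width 1; this decomposition certifies tw(G) ≤ 1. Since G has at least one edge (e.g. 3–7), it is not an edgeless graph, so tw(G) ≥ 1. Combining the bounds, tw(G) = 1.

Treewidth 1.
One such decomposition:
Bags: B1 = {3, 7}  B2 = {6, 7}  B3 = {2, 6}  B4 = {2, 4}  B5 = {1, 4}  B6 = {1, 5}
Tree: B1–B2, B2–B3, B3–B4, B4–B5, B5–B6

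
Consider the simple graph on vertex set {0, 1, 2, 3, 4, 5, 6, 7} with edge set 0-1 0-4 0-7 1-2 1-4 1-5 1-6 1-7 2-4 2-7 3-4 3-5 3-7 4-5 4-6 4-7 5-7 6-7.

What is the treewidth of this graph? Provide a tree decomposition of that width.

Treewidth 3.
One such decomposition:
Bags: B1 = {3, 4, 5, 7}  B2 = {1, 4, 5, 7}  B3 = {1, 2, 4, 7}  B4 = {1, 4, 6, 7}  B5 = {0, 1, 4, 7}
Tree: B1–B2, B2–B3, B3–B4, B4–B5

Each bag holds 4 vertices, so the decomposition has width 3, which upper-bounds the treewidth. Conversely, {0, 1, 4, 7} is a clique of size 4, and the vertices of any clique must share a bag in every tree decomposition; so some bag has ≥ 4 vertices and tw(G) ≥ 3. The upper and lower bounds meet at 3, so that is the treewidth.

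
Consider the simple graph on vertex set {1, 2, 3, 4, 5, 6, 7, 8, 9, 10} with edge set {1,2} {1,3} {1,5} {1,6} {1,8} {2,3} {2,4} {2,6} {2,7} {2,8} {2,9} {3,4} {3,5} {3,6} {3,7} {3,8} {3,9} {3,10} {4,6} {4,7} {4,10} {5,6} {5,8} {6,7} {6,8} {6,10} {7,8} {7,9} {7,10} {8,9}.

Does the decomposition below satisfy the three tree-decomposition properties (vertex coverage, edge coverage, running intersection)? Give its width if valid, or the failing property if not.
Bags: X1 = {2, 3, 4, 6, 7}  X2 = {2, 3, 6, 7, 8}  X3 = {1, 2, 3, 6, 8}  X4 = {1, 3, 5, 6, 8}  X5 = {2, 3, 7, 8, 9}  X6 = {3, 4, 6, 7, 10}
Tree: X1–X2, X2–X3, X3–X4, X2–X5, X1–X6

Yes; width 4.

Every vertex of G appears in some bag (union = {1, 2, 3, 4, 5, 6, 7, 8, 9, 10}); every edge is covered by a bag; and for each vertex v the set of bags containing v is connected in the bag tree. The decomposition is therefore valid. The largest bag has 5 vertices, so the width is 4.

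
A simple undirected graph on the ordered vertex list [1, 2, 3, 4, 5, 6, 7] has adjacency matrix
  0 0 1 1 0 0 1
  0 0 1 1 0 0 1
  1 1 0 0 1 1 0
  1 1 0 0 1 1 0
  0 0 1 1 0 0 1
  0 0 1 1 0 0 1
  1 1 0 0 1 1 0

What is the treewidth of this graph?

A width-3 tree decomposition is:
Bags: B1 = {3, 4, 5, 7}  B2 = {2, 3, 4, 7}  B3 = {1, 3, 4, 7}  B4 = {3, 4, 6, 7}
Tree: B1–B2, B2–B3, B3–B4
Every bag has size at most 4, so the width is 4 − 1 = 3 and tw(G) ≤ 3. For the lower bound: the 4 vertex sets {5,7}, {2,3}, {4}, {1} are disjoint, each induces a connected subgraph, and every pair is joined by at least one edge of G. Contracting each set to a single vertex therefore yields K_{4} as a minor, and since treewidth is minor-monotone, tw(G) ≥ tw(K_{4}) = 3. Hence tw(G) = 3 exactly.

3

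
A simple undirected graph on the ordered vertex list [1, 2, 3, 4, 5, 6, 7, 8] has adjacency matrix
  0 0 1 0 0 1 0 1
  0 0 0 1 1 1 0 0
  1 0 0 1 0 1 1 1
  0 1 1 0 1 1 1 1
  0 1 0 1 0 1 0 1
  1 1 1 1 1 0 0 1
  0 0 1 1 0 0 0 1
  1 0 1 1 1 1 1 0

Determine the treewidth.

3

A width-3 tree decomposition is:
Bags: B1 = {3, 4, 6, 8}  B2 = {4, 5, 6, 8}  B3 = {3, 4, 7, 8}  B4 = {1, 3, 6, 8}  B5 = {2, 4, 5, 6}
Tree: B1–B2, B1–B3, B1–B4, B2–B5
Each bag holds 4 vertices, so the decomposition has width 3, which upper-bounds the treewidth. On the other hand G contains the 4-clique {1, 3, 6, 8}. A clique must lie in a single bag of any decomposition, so no decomposition can have width below 3. The upper and lower bounds meet at 3, so that is the treewidth.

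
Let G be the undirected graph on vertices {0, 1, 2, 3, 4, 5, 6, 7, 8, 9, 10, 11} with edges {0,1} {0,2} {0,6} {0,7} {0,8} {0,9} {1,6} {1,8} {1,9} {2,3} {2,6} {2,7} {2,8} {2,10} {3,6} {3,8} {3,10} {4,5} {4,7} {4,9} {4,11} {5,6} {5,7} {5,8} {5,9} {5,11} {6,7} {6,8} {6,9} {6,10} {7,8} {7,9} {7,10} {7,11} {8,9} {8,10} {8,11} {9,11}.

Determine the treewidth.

A width-4 tree decomposition is:
Bags: B1 = {0, 6, 7, 8, 9}  B2 = {5, 6, 7, 8, 9}  B3 = {5, 7, 8, 9, 11}  B4 = {4, 5, 7, 9, 11}  B5 = {0, 1, 6, 8, 9}  B6 = {0, 2, 6, 7, 8}  B7 = {2, 6, 7, 8, 10}  B8 = {2, 3, 6, 8, 10}
Tree: B1–B2, B2–B3, B3–B4, B1–B5, B1–B6, B6–B7, B7–B8
Every bag has size at most 5, so the width is 5 − 1 = 4 and tw(G) ≤ 4. Conversely, {5, 7, 8, 9, 11} is a clique of size 5, and the vertices of any clique must share a bag in every tree decomposition; so some bag has ≥ 5 vertices and tw(G) ≥ 4. The upper and lower bounds meet at 4, so that is the treewidth.

4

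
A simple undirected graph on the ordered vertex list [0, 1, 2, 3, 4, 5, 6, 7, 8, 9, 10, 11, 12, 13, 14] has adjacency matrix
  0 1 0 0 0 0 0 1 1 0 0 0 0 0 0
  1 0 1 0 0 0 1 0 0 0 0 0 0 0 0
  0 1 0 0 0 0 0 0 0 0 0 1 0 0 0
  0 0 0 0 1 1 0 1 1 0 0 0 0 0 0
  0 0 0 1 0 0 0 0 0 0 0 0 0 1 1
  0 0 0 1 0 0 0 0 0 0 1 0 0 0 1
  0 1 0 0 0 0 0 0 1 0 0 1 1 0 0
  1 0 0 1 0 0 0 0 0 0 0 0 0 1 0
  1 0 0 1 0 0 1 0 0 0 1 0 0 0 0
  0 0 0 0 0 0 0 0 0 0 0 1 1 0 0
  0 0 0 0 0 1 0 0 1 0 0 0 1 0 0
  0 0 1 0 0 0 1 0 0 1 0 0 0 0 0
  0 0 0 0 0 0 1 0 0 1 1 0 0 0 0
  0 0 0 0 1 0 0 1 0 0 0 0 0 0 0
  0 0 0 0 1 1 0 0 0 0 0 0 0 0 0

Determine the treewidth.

A width-3 tree decomposition is:
Bags: B1 = {4, 5, 13, 14}  B2 = {3, 4, 5, 13}  B3 = {3, 5, 7, 13}  B4 = {3, 5, 7, 10}  B5 = {3, 7, 8, 10}  B6 = {0, 7, 8, 10}  B7 = {0, 8, 10, 12}  B8 = {0, 6, 8, 12}  B9 = {0, 1, 6, 12}  B10 = {1, 6, 9, 12}  B11 = {1, 6, 9, 11}  B12 = {1, 2, 9, 11}
Tree: B1–B2, B2–B3, B3–B4, B4–B5, B5–B6, B6–B7, B7–B8, B8–B9, B9–B10, B10–B11, B11–B12
Every bag has size at most 4, so the width is 4 − 1 = 3 and tw(G) ≤ 3. For the lower bound: the 4 vertex sets {4,13,14}, {5}, {3}, {0,7,8,10} are disjoint, each induces a connected subgraph, and every pair is joined by at least one edge of G. Contracting each set to a single vertex therefore yields K_{4} as a minor, and since treewidth is minor-monotone, tw(G) ≥ tw(K_{4}) = 3. Combining the bounds, tw(G) = 3.

3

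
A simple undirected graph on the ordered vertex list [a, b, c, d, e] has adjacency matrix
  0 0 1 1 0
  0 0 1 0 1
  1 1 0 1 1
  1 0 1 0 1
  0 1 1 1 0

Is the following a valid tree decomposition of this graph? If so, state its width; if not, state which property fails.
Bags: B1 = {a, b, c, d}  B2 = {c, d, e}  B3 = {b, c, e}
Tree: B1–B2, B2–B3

No — bags containing vertex b are not connected in the tree.

A tree decomposition must satisfy three properties: every vertex lies in some bag; for every edge, both endpoints lie together in some bag; and for every vertex, the bags containing it form a connected subtree. Here bags containing vertex b are not connected in the tree, so the decomposition is invalid.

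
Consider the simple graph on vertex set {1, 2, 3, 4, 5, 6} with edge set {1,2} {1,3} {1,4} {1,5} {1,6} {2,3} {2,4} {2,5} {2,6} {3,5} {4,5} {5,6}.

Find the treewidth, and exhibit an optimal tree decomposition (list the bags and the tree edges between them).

Every bag has size at most 4, so the width is 4 − 1 = 3 and tw(G) ≤ 3. For the lower bound, the 4 vertices {1, 2, 3, 5} are pairwise adjacent, and any tree decomposition puts a clique entirely inside one bag — forcing width ≥ 3. The upper and lower bounds meet at 3, so that is the treewidth.

Treewidth 3.
Bags: B1 = {1, 2, 5, 6}  B2 = {1, 2, 3, 5}  B3 = {1, 2, 4, 5}
Tree: B1–B2, B1–B3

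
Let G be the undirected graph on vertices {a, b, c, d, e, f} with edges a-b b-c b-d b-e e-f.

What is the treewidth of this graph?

1

A width-1 tree decomposition is:
Bags: B1 = {b, d}  B2 = {b, e}  B3 = {a, b}  B4 = {b, c}  B5 = {e, f}
Tree: B1–B2, B2–B3, B3–B4, B2–B5
Every bag has size at most 2, so the width is 2 − 1 = 1 and tw(G) ≤ 1. Any graph with an edge has treewidth ≥ 1, and G has the edge d–b. Therefore the treewidth is 1.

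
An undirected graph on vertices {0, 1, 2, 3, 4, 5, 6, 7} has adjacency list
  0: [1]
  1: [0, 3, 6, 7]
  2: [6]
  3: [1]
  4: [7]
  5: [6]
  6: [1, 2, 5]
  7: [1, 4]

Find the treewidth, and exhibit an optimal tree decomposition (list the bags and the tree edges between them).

Treewidth 1.
One such decomposition:
Bags: B1 = {1, 6}  B2 = {0, 1}  B3 = {1, 3}  B4 = {1, 7}  B5 = {5, 6}  B6 = {4, 7}  B7 = {2, 6}
Tree: B1–B2, B2–B3, B3–B4, B1–B5, B4–B6, B5–B7

Every bag has size at most 2, so the width is 2 − 1 = 1 and tw(G) ≤ 1. Any graph with an edge has treewidth ≥ 1, and G has the edge 1–6. Therefore the treewidth is 1.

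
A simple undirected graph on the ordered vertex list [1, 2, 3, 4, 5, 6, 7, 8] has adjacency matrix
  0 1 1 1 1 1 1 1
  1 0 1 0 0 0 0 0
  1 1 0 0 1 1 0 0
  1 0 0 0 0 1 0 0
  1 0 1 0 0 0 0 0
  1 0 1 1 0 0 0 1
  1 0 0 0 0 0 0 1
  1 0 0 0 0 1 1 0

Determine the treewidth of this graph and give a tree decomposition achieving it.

Each bag holds 3 vertices, so the decomposition has width 2, which upper-bounds the treewidth. Conversely, {1, 6, 8} is a clique of size 3, and the vertices of any clique must share a bag in every tree decomposition; so some bag has ≥ 3 vertices and tw(G) ≥ 2. The upper and lower bounds meet at 2, so that is the treewidth.

Treewidth 2.
One optimal decomposition is:
Bags: B1 = {1, 4, 6}  B2 = {1, 3, 6}  B3 = {1, 6, 8}  B4 = {1, 3, 5}  B5 = {1, 2, 3}  B6 = {1, 7, 8}
Tree: B1–B2, B2–B3, B2–B4, B2–B5, B3–B6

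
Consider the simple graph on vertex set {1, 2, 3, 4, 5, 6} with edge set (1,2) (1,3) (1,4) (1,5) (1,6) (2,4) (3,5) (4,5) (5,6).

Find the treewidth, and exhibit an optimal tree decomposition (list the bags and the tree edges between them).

Treewidth 2.
One optimal decomposition is:
Bags: B1 = {1, 3, 5}  B2 = {1, 4, 5}  B3 = {1, 2, 4}  B4 = {1, 5, 6}
Tree: B1–B2, B2–B3, B2–B4

Every bag has size at most 3, so the width is 3 − 1 = 2 and tw(G) ≤ 2. Conversely, {1, 2, 4} is a clique of size 3, and the vertices of any clique must share a bag in every tree decomposition; so some bag has ≥ 3 vertices and tw(G) ≥ 2. Therefore the treewidth is 2.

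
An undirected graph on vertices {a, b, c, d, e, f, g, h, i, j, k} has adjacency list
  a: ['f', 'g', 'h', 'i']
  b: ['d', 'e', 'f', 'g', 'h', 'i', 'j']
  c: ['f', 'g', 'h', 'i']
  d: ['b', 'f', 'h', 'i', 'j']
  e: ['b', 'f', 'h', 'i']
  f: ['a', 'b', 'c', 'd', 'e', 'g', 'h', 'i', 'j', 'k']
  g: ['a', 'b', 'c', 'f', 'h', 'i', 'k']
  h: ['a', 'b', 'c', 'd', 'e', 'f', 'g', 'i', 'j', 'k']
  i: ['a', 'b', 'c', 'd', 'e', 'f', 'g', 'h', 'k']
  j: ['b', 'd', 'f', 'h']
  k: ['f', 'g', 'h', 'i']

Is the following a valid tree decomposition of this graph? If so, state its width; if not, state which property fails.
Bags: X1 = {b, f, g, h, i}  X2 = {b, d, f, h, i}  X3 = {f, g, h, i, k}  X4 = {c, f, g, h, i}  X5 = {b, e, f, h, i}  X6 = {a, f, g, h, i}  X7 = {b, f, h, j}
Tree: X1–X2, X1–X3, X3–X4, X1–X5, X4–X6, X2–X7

No — edge (d,j) lies in no bag.

A tree decomposition must satisfy three properties: every vertex lies in some bag; for every edge, both endpoints lie together in some bag; and for every vertex, the bags containing it form a connected subtree. Here edge (d,j) lies in no bag, so the decomposition is invalid.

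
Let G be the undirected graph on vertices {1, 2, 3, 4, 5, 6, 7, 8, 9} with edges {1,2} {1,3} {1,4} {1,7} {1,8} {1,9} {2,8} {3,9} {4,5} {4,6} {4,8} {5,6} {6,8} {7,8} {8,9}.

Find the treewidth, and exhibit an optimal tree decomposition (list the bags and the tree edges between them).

Each bag holds 3 vertices, so the decomposition has width 2, which upper-bounds the treewidth. Conversely, {1, 8, 9} is a clique of size 3, and the vertices of any clique must share a bag in every tree decomposition; so some bag has ≥ 3 vertices and tw(G) ≥ 2. Therefore the treewidth is 2.

Treewidth 2.
One optimal decomposition is:
Bags: B1 = {1, 4, 8}  B2 = {1, 8, 9}  B3 = {4, 6, 8}  B4 = {1, 7, 8}  B5 = {4, 5, 6}  B6 = {1, 2, 8}  B7 = {1, 3, 9}
Tree: B1–B2, B1–B3, B2–B4, B3–B5, B2–B6, B2–B7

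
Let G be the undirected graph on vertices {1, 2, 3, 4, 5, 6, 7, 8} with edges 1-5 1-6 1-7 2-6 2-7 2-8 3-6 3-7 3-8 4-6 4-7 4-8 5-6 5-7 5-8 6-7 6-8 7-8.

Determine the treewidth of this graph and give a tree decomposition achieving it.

Treewidth 3.
One optimal decomposition is:
Bags: B1 = {1, 5, 6, 7}  B2 = {5, 6, 7, 8}  B3 = {3, 6, 7, 8}  B4 = {4, 6, 7, 8}  B5 = {2, 6, 7, 8}
Tree: B1–B2, B2–B3, B3–B4, B3–B5

Each bag holds 4 vertices, so the decomposition has width 3, which upper-bounds the treewidth. On the other hand G contains the 4-clique {2, 6, 7, 8}. A clique must lie in a single bag of any decomposition, so no decomposition can have width below 3. Hence tw(G) = 3 exactly.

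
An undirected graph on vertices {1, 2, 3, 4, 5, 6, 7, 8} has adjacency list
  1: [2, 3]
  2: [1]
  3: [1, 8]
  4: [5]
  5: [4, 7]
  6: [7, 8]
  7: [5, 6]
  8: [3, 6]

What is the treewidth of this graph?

A width-1 tree decomposition is:
Bags: B1 = {1, 2}  B2 = {1, 3}  B3 = {3, 8}  B4 = {6, 8}  B5 = {6, 7}  B6 = {5, 7}  B7 = {4, 5}
Tree: B1–B2, B2–B3, B3–B4, B4–B5, B5–B6, B6–B7
Each bag holds 2 vertices, so the decomposition has width 1, which upper-bounds the treewidth. G has an edge, so its treewidth is at least 1. Therefore the treewidth is 1.

1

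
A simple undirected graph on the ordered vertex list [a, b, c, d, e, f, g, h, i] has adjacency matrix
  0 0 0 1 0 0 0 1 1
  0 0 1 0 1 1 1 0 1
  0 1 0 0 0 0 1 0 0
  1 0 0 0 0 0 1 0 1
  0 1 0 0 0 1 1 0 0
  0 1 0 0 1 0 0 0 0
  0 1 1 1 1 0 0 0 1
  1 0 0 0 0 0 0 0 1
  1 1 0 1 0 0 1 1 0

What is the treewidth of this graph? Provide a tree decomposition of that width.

Every bag has size at most 3, so the width is 3 − 1 = 2 and tw(G) ≤ 2. Conversely, {d, g, i} is a clique of size 3, and the vertices of any clique must share a bag in every tree decomposition; so some bag has ≥ 3 vertices and tw(G) ≥ 2. Combining the bounds, tw(G) = 2.

Treewidth 2.
One such decomposition:
Bags: B1 = {d, g, i}  B2 = {b, g, i}  B3 = {b, c, g}  B4 = {b, e, g}  B5 = {b, e, f}  B6 = {a, d, i}  B7 = {a, h, i}
Tree: B1–B2, B2–B3, B3–B4, B4–B5, B1–B6, B6–B7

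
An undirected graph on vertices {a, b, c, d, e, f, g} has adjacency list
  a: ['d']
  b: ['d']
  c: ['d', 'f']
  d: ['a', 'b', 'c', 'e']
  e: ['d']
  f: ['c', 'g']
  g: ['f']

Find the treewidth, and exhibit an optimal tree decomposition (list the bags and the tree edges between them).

Treewidth 1.
Bags: B1 = {d, e}  B2 = {c, d}  B3 = {a, d}  B4 = {b, d}  B5 = {c, f}  B6 = {f, g}
Tree: B1–B2, B1–B3, B3–B4, B2–B5, B5–B6

The largest bag has 2 vertices, giving width 1; this decomposition certifies tw(G) ≤ 1. Since G has at least one edge (e.g. e–d), it is not an edgeless graph, so tw(G) ≥ 1. Therefore the treewidth is 1.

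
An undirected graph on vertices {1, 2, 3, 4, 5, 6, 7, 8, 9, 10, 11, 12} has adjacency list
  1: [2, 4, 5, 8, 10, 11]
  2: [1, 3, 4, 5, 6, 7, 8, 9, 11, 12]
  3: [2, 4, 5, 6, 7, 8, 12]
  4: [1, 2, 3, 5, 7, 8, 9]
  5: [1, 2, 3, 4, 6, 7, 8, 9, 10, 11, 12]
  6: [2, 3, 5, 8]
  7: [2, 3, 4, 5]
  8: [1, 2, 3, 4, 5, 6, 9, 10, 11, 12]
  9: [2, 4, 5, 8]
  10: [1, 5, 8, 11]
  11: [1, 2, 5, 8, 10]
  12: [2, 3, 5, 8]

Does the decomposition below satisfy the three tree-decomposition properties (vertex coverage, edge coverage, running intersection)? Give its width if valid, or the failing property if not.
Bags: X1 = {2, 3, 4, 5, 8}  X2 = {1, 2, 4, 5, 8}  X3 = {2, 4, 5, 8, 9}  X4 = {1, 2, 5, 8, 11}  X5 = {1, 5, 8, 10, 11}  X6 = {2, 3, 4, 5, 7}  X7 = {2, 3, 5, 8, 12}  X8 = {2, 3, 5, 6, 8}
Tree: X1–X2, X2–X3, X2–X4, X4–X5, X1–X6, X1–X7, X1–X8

Yes; width 4.

Vertex coverage: the bags together contain {1, 2, 3, 4, 5, 6, 7, 8, 9, 10, 11, 12}, the full vertex set. Edge coverage: each edge of G has both endpoints in at least one bag. Running intersection: for every vertex, the bags containing it form a connected subtree. All three properties hold, so this is a valid tree decomposition of width max|bag| − 1 = 4, and hence tw(G) ≤ 4.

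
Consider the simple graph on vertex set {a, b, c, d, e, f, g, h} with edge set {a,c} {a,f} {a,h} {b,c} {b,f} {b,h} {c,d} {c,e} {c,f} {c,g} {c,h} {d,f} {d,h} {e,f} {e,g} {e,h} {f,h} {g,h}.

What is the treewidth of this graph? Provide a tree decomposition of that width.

Each bag holds 4 vertices, so the decomposition has width 3, which upper-bounds the treewidth. Conversely, {c, e, g, h} is a clique of size 4, and the vertices of any clique must share a bag in every tree decomposition; so some bag has ≥ 4 vertices and tw(G) ≥ 3. The upper and lower bounds meet at 3, so that is the treewidth.

Treewidth 3.
One such decomposition:
Bags: B1 = {c, d, f, h}  B2 = {c, e, f, h}  B3 = {b, c, f, h}  B4 = {c, e, g, h}  B5 = {a, c, f, h}
Tree: B1–B2, B2–B3, B2–B4, B3–B5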